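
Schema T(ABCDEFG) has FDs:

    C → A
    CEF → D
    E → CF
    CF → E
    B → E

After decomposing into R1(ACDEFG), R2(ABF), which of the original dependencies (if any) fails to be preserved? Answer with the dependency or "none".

Check B → E: no single fragment contains all of {BE}, and the restricted closure of {B} across the fragments never reaches {E}.
C → A is preserved.
CEF → D is preserved.
E → CF is preserved.
CF → E is preserved.

B → E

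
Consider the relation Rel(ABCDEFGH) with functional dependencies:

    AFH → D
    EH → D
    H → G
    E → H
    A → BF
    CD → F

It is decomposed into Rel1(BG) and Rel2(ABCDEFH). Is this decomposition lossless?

No

Common attributes: Rel1 ∩ Rel2 = {B}.
No dependency enlarges {B}, so (B)⁺ = {B}.
The closure contains neither all of Rel1 = {BG} nor all of Rel2 = {ABCDEFH}, so the common attributes are not a superkey of either fragment. The join is lossy.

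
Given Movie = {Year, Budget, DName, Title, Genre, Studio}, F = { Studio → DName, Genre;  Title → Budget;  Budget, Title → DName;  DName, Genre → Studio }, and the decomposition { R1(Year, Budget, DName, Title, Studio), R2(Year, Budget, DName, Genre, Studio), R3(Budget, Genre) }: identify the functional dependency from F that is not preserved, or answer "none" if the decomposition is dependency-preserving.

Studio → DName, Genre lies within R2.
Title → Budget lies within R1.
Budget, Title → DName lies within R1.
DName, Genre → Studio lies within R2.
Every dependency is enforceable on the fragments, so the decomposition is dependency-preserving.

none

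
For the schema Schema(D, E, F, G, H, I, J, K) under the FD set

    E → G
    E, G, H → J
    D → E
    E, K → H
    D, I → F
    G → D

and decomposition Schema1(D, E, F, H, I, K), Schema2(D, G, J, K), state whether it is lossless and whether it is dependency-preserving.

Lossless test: (D, K)⁺ = {D, E, G, H, J, K}, which contains all of one fragment — lossless.
Dependency preservation: the restricted closure of {E, G, H} across the fragments never reaches {J}, so E, G, H → J cannot be enforced without a join — not preserved.

lossless but not dependency-preserving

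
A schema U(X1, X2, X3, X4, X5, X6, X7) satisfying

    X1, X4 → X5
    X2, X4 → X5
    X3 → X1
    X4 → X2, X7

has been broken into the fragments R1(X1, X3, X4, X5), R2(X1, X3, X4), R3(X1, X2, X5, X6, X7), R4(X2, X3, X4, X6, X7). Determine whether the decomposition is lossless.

Yes

Chase test. Columns are X1, X2, X3, X4, X5, X6, X7; row i has aⱼ where attribute j ∈ Ri, else bᵢⱼ.
Initial tableau (one row per fragment):
  row 1: a1 b12 a3 a4 a5 b16 b17
  row 2: a1 b22 a3 a4 b25 b26 b27
  row 3: a1 a2 b33 b34 a5 a6 a7
  row 4: b41 a2 a3 a4 b45 a6 a7
Rows 1 and 2 agree on X1, X4; apply X1, X4→X5 and equate their X5 entries.
Rows 1 and 4 agree on X3; apply X3→X1 and equate their X1 entries.
Rows 1 and 2 agree on X4; apply X4→X2, X7 and equate their X2, X7 entries.
Rows 1 and 4 agree on X4; apply X4→X2, X7 and equate their X2, X7 entries.
Rows 1 and 4 agree on X1, X4; apply X1, X4→X5 and equate their X5 entries.
Row 4 is now all distinguished symbols — the join is lossless.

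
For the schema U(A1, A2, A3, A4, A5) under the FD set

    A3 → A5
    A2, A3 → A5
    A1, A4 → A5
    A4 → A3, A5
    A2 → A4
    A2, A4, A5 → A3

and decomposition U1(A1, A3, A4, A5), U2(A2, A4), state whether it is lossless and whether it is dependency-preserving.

Lossless test: (A4)⁺ = {A3, A4, A5}, which is a superkey of neither fragment — lossy.
Dependency preservation: A2, A3 → A5; A2, A4, A5 → A3 are not contained in any single fragment, but the restricted closure of each left-hand side across the fragments still reaches the right-hand side; the remaining FDs each lie inside some fragment. All dependencies are preserved.

lossy but dependency-preserving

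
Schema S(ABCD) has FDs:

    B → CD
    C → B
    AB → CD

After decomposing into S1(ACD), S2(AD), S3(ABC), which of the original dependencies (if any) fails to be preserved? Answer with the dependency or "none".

none

B → CD: restricted closure across fragments reaches CD.
C → B lies within S3.
AB → CD: restricted closure across fragments reaches CD.
Every dependency is enforceable on the fragments, so the decomposition is dependency-preserving.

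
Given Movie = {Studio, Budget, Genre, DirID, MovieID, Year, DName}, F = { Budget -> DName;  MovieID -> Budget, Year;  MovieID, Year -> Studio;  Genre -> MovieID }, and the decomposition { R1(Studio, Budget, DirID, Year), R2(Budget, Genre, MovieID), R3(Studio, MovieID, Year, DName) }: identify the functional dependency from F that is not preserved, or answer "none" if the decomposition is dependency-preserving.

Check Budget → DName: no single fragment contains all of {Budget, DName}, and the restricted closure of {Budget} across the fragments never reaches {DName}.
MovieID → Budget, Year is preserved.
MovieID, Year → Studio is preserved.
Genre → MovieID is preserved.

Budget -> DName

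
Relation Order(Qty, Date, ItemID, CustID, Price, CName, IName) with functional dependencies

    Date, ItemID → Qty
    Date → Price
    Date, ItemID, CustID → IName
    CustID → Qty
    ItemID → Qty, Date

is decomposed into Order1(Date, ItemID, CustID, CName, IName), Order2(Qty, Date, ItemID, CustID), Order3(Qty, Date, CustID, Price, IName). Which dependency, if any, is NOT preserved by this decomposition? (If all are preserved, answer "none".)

Date, ItemID → Qty lies within Order2.
Date → Price lies within Order3.
Date, ItemID, CustID → IName lies within Order1.
CustID → Qty lies within Order2.
ItemID → Qty, Date lies within Order2.
Every dependency is enforceable on the fragments, so the decomposition is dependency-preserving.

none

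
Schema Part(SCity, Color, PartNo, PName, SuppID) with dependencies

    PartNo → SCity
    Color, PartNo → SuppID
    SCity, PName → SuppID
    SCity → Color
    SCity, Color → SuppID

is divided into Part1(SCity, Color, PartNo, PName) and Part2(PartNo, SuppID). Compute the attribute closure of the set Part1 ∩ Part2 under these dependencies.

Part1 ∩ Part2 = {PartNo}.
PartNo → SCity applies, adding SCity
SCity → Color applies, adding Color
SCity, Color → SuppID applies, adding SuppID
Closure: {SCity, Color, PartNo, SuppID}.

SCity, Color, PartNo, SuppID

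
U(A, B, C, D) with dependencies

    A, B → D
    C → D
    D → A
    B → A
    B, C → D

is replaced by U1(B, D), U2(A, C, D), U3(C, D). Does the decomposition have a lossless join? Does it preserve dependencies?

lossy but dependency-preserving

Lossless test (chase): Rows 1 and 2 agree on D; apply D→A and equate their A entries. Rows 1 and 3 agree on D; apply D→A and equate their A entries. No row becomes fully distinguished — the join is lossy.
Dependency preservation: A, B → D; B → A; B, C → D are not contained in any single fragment, but the restricted closure of each left-hand side across the fragments still reaches the right-hand side; the remaining FDs each lie inside some fragment. All dependencies are preserved.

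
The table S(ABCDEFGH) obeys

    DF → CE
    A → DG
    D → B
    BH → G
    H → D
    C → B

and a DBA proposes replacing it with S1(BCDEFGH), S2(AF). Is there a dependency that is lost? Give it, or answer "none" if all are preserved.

Check A → DG: no single fragment contains all of {ADG}, and the restricted closure of {A} across the fragments never reaches {DG}.
DF → CE is preserved.
D → B is preserved.
BH → G is preserved.
H → D is preserved.
C → B is preserved.

A → DG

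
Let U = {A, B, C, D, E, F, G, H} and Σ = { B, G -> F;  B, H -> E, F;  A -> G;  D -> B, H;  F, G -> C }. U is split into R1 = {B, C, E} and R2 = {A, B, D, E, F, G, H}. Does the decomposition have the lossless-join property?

Common attributes: R1 ∩ R2 = {B, E}.
No dependency enlarges {B, E}, so (B, E)⁺ = {B, E}.
The closure contains neither all of R1 = {B, C, E} nor all of R2 = {A, B, D, E, F, G, H}, so the common attributes are not a superkey of either fragment. The join is lossy.

No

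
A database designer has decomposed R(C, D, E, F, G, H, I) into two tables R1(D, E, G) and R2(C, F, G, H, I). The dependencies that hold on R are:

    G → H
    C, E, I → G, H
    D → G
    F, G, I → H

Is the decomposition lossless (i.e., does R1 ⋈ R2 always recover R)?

No

Common attributes: R1 ∩ R2 = {G}.
Closure of {G}: G → H applies, adding H. So (G)⁺ = {G, H}.
The closure contains neither all of R1 = {D, E, G} nor all of R2 = {C, F, G, H, I}, so the common attributes are not a superkey of either fragment. The join is lossy.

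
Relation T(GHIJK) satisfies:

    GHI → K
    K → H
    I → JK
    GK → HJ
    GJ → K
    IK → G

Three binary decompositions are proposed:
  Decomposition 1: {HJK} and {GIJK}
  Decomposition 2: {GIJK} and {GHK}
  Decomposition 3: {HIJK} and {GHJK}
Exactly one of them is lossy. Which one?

Decomposition 3

Decomposition 1: common = {JK}, closure = {HJK} → lossless.
Decomposition 2: common = {GK}, closure = {GHJK} → lossless.
Decomposition 3: common = {HJK}, closure = {HJK} → lossy.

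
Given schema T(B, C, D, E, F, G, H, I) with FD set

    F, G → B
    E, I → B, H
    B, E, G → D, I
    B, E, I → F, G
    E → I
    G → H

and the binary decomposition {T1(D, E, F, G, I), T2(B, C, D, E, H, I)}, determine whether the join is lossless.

Yes

Common attributes: T1 ∩ T2 = {D, E, I}.
Closure of {D, E, I}: E, I → B, H applies, adding B, H; B, E, I → F, G applies, adding F, G. So (D, E, I)⁺ = {B, D, E, F, G, H, I}.
This closure contains every attribute of T1, so T1 ∩ T2 → T1. The join is lossless.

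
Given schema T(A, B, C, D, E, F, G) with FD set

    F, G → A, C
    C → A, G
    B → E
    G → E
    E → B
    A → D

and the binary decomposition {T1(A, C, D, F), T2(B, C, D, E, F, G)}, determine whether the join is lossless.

Common attributes: T1 ∩ T2 = {C, D, F}.
Closure of {C, D, F}: C → A, G applies, adding A, G; G → E applies, adding E; E → B applies, adding B. So (C, D, F)⁺ = {A, B, C, D, E, F, G}.
This closure contains every attribute of T1, so T1 ∩ T2 → T1. The join is lossless.

Yes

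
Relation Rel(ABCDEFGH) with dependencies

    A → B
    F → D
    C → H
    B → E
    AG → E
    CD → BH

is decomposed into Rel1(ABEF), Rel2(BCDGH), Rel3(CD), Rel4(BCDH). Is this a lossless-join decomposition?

No

Chase test. Columns are ABCDEFGH; row i has aⱼ where attribute j ∈ Reli, else bᵢⱼ.
Initial tableau (one row per fragment):
  row 1: a1 a2 b13 b14 a5 a6 b17 b18
  row 2: b21 a2 a3 a4 b25 b26 a7 a8
  row 3: b31 b32 a3 a4 b35 b36 b37 b38
  row 4: b41 a2 a3 a4 b45 b46 b47 a8
Rows 2 and 3 agree on C; apply C→H and equate their H entries.
Rows 1 and 2 agree on B; apply B→E and equate their E entries.
Rows 1 and 4 agree on B; apply B→E and equate their E entries.
Rows 2 and 3 agree on CD; apply CD→BH and equate their BH entries.
Rows 1 and 3 agree on B; apply B→E and equate their E entries.
No row becomes fully distinguished — the join is lossy.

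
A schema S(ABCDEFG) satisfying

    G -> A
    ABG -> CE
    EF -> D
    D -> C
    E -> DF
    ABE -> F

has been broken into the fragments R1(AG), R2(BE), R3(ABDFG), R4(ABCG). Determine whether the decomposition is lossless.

No

Chase test. Columns are ABCDEFG; row i has aⱼ where attribute j ∈ Ri, else bᵢⱼ.
Initial tableau (one row per fragment):
  row 1: a1 b12 b13 b14 b15 b16 a7
  row 2: b21 a2 b23 b24 a5 b26 b27
  row 3: a1 a2 b33 a4 b35 a6 a7
  row 4: a1 a2 a3 b44 b45 b46 a7
Rows 3 and 4 agree on ABG; apply ABG→CE and equate their CE entries.
Rows 3 and 4 agree on E; apply E→DF and equate their DF entries.
No row becomes fully distinguished — the join is lossy.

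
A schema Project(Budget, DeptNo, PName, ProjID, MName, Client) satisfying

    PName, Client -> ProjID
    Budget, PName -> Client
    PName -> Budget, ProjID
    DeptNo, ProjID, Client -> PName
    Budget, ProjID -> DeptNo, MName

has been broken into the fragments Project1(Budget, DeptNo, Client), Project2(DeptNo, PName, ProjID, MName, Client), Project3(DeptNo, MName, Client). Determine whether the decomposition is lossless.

No

Chase test. Columns are Budget, DeptNo, PName, ProjID, MName, Client; row i has aⱼ where attribute j ∈ Projecti, else bᵢⱼ.
Initial tableau (one row per fragment):
  row 1: a1 a2 b13 b14 b15 a6
  row 2: b21 a2 a3 a4 a5 a6
  row 3: b31 a2 b33 b34 a5 a6
No row becomes fully distinguished — the join is lossy.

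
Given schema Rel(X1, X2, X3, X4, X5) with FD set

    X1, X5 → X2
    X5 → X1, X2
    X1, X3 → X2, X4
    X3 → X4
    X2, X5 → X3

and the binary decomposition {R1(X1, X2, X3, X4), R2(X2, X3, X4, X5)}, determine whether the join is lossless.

No

Common attributes: R1 ∩ R2 = {X2, X3, X4}.
No dependency enlarges {X2, X3, X4}, so (X2, X3, X4)⁺ = {X2, X3, X4}.
The closure contains neither all of R1 = {X1, X2, X3, X4} nor all of R2 = {X2, X3, X4, X5}, so the common attributes are not a superkey of either fragment. The join is lossy.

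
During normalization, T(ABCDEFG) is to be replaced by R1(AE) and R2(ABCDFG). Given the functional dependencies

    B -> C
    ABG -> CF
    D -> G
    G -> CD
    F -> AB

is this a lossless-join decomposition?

Common attributes: R1 ∩ R2 = {A}.
No dependency enlarges {A}, so (A)⁺ = {A}.
The closure contains neither all of R1 = {AE} nor all of R2 = {ABCDFG}, so the common attributes are not a superkey of either fragment. The join is lossy.

No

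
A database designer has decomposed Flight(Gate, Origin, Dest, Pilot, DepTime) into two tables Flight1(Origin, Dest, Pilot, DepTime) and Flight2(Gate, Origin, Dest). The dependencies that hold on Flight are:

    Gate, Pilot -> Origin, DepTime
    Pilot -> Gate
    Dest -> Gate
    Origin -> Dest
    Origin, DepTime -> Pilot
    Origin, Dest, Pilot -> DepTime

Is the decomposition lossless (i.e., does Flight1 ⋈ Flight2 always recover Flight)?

Yes

Common attributes: Flight1 ∩ Flight2 = {Origin, Dest}.
Closure of {Origin, Dest}: Dest → Gate applies, adding Gate. So (Origin, Dest)⁺ = {Gate, Origin, Dest}.
This closure contains every attribute of Flight2, so Flight1 ∩ Flight2 → Flight2. The join is lossless.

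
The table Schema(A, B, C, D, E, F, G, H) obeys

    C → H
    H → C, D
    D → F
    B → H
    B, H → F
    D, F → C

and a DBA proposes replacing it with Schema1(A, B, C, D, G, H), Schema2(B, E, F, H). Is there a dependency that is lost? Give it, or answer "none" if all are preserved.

none

C → H lies within Schema1.
H → C, D lies within Schema1.
D → F: restricted closure across fragments reaches F.
B → H lies within Schema1.
B, H → F lies within Schema2.
D, F → C: restricted closure across fragments reaches C.
Every dependency is enforceable on the fragments, so the decomposition is dependency-preserving.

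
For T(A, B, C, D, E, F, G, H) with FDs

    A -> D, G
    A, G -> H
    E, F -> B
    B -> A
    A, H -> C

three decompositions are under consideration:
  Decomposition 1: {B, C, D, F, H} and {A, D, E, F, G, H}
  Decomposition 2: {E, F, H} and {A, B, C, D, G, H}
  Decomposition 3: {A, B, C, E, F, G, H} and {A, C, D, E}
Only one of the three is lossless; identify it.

Decomposition 3

Decomposition 1: common = {D, F, H}, closure = {D, F, H} → lossy.
Decomposition 2: common = {H}, closure = {H} → lossy.
Decomposition 3: common = {A, C, E}, closure = {A, C, D, E, G, H} → lossless.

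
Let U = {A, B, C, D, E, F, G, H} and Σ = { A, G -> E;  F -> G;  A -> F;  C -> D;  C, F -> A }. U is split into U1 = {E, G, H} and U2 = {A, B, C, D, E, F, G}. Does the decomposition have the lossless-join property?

Common attributes: U1 ∩ U2 = {E, G}.
No dependency enlarges {E, G}, so (E, G)⁺ = {E, G}.
The closure contains neither all of U1 = {E, G, H} nor all of U2 = {A, B, C, D, E, F, G}, so the common attributes are not a superkey of either fragment. The join is lossy.

No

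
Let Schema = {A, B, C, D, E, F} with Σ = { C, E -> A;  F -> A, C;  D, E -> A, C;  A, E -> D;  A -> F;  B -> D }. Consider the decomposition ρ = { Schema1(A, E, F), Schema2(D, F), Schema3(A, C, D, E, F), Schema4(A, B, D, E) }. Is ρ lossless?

Chase test. Columns are A, B, C, D, E, F; row i has aⱼ where attribute j ∈ Schemai, else bᵢⱼ.
Initial tableau (one row per fragment):
  row 1: a1 b12 b13 b14 a5 a6
  row 2: b21 b22 b23 a4 b25 a6
  row 3: a1 b32 a3 a4 a5 a6
  row 4: a1 a2 b43 a4 a5 b46
Rows 1 and 2 agree on F; apply F→A, C and equate their A, C entries.
Rows 1 and 3 agree on F; apply F→A, C and equate their A, C entries.
Rows 3 and 4 agree on D, E; apply D, E→A, C and equate their A, C entries.
Rows 1 and 3 agree on A, E; apply A, E→D and equate their D entries.
Rows 1 and 4 agree on A; apply A→F and equate their F entries.
Row 4 is now all distinguished symbols — the join is lossless.

Yes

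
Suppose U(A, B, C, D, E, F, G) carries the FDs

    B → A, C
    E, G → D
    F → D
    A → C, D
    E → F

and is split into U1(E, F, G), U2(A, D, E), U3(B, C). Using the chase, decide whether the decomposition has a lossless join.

No

Chase test. Columns are A, B, C, D, E, F, G; row i has aⱼ where attribute j ∈ Ui, else bᵢⱼ.
Initial tableau (one row per fragment):
  row 1: b11 b12 b13 b14 a5 a6 a7
  row 2: a1 b22 b23 a4 a5 b26 b27
  row 3: b31 a2 a3 b34 b35 b36 b37
Rows 1 and 2 agree on E; apply E→F and equate their F entries.
Rows 1 and 2 agree on F; apply F→D and equate their D entries.
No row becomes fully distinguished — the join is lossy.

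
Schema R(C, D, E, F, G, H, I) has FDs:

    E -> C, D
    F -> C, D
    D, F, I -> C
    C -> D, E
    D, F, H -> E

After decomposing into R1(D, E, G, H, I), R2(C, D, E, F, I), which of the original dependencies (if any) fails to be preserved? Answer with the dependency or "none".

E → C, D lies within R2.
F → C, D lies within R2.
D, F, I → C lies within R2.
C → D, E lies within R2.
D, F, H → E: restricted closure across fragments reaches E.
Every dependency is enforceable on the fragments, so the decomposition is dependency-preserving.

none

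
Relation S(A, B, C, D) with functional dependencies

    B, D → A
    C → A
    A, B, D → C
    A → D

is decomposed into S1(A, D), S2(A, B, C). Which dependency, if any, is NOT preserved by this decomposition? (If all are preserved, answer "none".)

B, D → A

Check B, D → A: no single fragment contains all of {A, B, D}, and the restricted closure of {B, D} across the fragments never reaches {A}.
C → A is preserved.
A, B, D → C is preserved.
A → D is preserved.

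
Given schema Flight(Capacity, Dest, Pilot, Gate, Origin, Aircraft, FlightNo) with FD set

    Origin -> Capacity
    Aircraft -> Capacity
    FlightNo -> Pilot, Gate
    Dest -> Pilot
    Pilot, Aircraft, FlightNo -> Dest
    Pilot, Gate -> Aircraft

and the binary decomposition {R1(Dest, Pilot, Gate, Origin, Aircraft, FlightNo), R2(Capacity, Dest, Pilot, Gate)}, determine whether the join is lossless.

Common attributes: R1 ∩ R2 = {Dest, Pilot, Gate}.
Closure of {Dest, Pilot, Gate}: Pilot, Gate → Aircraft applies, adding Aircraft; Aircraft → Capacity applies, adding Capacity. So (Dest, Pilot, Gate)⁺ = {Capacity, Dest, Pilot, Gate, Aircraft}.
This closure contains every attribute of R2, so R1 ∩ R2 → R2. The join is lossless.

Yes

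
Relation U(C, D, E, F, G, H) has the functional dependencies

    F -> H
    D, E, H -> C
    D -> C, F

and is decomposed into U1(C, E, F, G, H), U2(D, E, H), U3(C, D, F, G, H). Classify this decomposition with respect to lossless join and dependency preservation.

lossy but dependency-preserving

Lossless test (chase): Rows 2 and 3 agree on D; apply D→C, F and equate their C, F entries. No row becomes fully distinguished — the join is lossy.
Dependency preservation: D, E, H → C is not contained in any single fragment, but the restricted closure of its left-hand side across the fragments still reaches the right-hand side; the remaining FDs each lie inside some fragment. All dependencies are preserved.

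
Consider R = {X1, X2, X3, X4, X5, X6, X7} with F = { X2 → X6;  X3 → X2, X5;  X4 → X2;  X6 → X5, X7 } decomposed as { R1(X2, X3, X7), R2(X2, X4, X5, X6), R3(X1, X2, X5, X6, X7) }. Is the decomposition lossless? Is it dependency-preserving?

lossy but dependency-preserving

Lossless test (chase): Rows 1 and 2 agree on X2; apply X2→X6 and equate their X6 entries. Rows 1 and 2 agree on X6; apply X6→X5, X7 and equate their X5, X7 entries. No row becomes fully distinguished — the join is lossy.
Dependency preservation: X3 → X2, X5 is not contained in any single fragment, but the restricted closure of its left-hand side across the fragments still reaches the right-hand side; the remaining FDs each lie inside some fragment. All dependencies are preserved.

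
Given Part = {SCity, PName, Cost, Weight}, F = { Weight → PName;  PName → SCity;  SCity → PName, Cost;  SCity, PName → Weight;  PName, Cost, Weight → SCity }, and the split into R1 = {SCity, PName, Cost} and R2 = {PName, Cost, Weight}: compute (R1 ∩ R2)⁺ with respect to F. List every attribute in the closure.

SCity, PName, Cost, Weight

R1 ∩ R2 = {PName, Cost}.
PName → SCity applies, adding SCity
SCity, PName → Weight applies, adding Weight
Closure: {SCity, PName, Cost, Weight}.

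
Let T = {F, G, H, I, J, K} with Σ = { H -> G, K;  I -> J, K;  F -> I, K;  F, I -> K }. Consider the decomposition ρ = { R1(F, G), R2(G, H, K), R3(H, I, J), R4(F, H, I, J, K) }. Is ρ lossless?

Yes

Chase test. Columns are F, G, H, I, J, K; row i has aⱼ where attribute j ∈ Ri, else bᵢⱼ.
Initial tableau (one row per fragment):
  row 1: a1 a2 b13 b14 b15 b16
  row 2: b21 a2 a3 b24 b25 a6
  row 3: b31 b32 a3 a4 a5 b36
  row 4: a1 b42 a3 a4 a5 a6
Rows 2 and 3 agree on H; apply H→G, K and equate their G, K entries.
Rows 2 and 4 agree on H; apply H→G, K and equate their G, K entries.
Rows 1 and 4 agree on F; apply F→I, K and equate their I, K entries.
Rows 1 and 3 agree on I; apply I→J, K and equate their J, K entries.
Row 4 is now all distinguished symbols — the join is lossless.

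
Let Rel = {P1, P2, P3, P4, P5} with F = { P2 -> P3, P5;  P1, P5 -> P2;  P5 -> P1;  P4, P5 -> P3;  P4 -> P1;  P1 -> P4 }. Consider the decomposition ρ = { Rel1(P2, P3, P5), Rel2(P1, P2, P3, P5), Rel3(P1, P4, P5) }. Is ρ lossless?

Yes

Chase test. Columns are P1, P2, P3, P4, P5; row i has aⱼ where attribute j ∈ Reli, else bᵢⱼ.
Initial tableau (one row per fragment):
  row 1: b11 a2 a3 b14 a5
  row 2: a1 a2 a3 b24 a5
  row 3: a1 b32 b33 a4 a5
Rows 2 and 3 agree on P1, P5; apply P1, P5→P2 and equate their P2 entries.
Rows 1 and 2 agree on P5; apply P5→P1 and equate their P1 entries.
Rows 1 and 2 agree on P1; apply P1→P4 and equate their P4 entries.
Rows 1 and 3 agree on P1; apply P1→P4 and equate their P4 entries.
Rows 1 and 3 agree on P2; apply P2→P3, P5 and equate their P3, P5 entries.
Row 1 is now all distinguished symbols — the join is lossless.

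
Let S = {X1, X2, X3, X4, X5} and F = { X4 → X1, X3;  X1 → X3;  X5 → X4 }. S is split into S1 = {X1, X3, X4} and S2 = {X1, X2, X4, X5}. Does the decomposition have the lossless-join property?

Yes

Common attributes: S1 ∩ S2 = {X1, X4}.
Closure of {X1, X4}: X4 → X1, X3 applies, adding X3. So (X1, X4)⁺ = {X1, X3, X4}.
This closure contains every attribute of S1, so S1 ∩ S2 → S1. The join is lossless.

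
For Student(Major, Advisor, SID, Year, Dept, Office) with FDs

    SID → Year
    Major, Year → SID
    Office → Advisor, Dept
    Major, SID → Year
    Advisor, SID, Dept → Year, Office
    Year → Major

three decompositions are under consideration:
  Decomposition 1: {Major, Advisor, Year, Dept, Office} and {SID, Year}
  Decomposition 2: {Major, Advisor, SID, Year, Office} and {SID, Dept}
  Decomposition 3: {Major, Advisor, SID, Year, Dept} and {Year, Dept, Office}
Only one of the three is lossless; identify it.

Decomposition 1

Decomposition 1: common = {Year}, closure = {Major, SID, Year} → lossless.
Decomposition 2: common = {SID}, closure = {Major, SID, Year} → lossy.
Decomposition 3: common = {Year, Dept}, closure = {Major, SID, Year, Dept} → lossy.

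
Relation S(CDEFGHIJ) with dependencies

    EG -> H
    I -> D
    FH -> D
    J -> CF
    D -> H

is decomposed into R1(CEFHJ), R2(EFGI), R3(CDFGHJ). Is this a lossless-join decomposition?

No

Chase test. Columns are CDEFGHIJ; row i has aⱼ where attribute j ∈ Ri, else bᵢⱼ.
Initial tableau (one row per fragment):
  row 1: a1 b12 a3 a4 b15 a6 b17 a8
  row 2: b21 b22 a3 a4 a5 b26 a7 b28
  row 3: a1 a2 b33 a4 a5 a6 b37 a8
Rows 1 and 3 agree on FH; apply FH→D and equate their D entries.
No row becomes fully distinguished — the join is lossy.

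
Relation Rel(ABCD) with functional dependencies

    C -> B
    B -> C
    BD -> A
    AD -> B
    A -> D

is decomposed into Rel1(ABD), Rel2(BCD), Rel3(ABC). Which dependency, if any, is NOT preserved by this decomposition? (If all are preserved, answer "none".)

none

C → B lies within Rel2.
B → C lies within Rel2.
BD → A lies within Rel1.
AD → B lies within Rel1.
A → D lies within Rel1.
Every dependency is enforceable on the fragments, so the decomposition is dependency-preserving.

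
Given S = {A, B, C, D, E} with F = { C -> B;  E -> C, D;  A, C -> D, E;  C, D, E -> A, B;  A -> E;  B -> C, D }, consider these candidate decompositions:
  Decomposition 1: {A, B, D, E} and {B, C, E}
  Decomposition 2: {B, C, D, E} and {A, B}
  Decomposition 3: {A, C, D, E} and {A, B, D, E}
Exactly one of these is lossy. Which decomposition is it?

Decomposition 1: common = {B, E}, closure = {A, B, C, D, E} → lossless.
Decomposition 2: common = {B}, closure = {B, C, D} → lossy.
Decomposition 3: common = {A, D, E}, closure = {A, B, C, D, E} → lossless.

Decomposition 2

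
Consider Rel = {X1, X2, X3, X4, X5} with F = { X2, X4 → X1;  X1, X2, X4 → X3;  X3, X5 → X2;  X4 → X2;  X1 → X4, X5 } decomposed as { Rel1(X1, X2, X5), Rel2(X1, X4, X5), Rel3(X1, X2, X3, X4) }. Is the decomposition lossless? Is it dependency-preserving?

lossless but not dependency-preserving

Lossless test (chase): Rows 2 and 3 agree on X4; apply X4→X2 and equate their X2 entries. Rows 1 and 2 agree on X1; apply X1→X4, X5 and equate their X4, X5 entries. Rows 1 and 3 agree on X1; apply X1→X4, X5 and equate their X4, X5 entries. Rows 1 and 2 agree on X1, X2, X4; apply X1, X2, X4→X3 and equate their X3 entries. Rows 1 and 3 agree on X1, X2, X4; apply X1, X2, X4→X3 and equate their X3 entries. Row 1 is now all distinguished symbols — the join is lossless.
Dependency preservation: the restricted closure of {X3, X5} across the fragments never reaches {X2}, so X3, X5 → X2 cannot be enforced without a join — not preserved.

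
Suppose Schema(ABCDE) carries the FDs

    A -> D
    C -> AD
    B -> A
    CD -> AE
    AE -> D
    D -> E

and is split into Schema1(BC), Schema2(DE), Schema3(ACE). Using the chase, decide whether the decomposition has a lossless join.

No

Chase test. Columns are ABCDE; row i has aⱼ where attribute j ∈ Schemai, else bᵢⱼ.
Initial tableau (one row per fragment):
  row 1: b11 a2 a3 b14 b15
  row 2: b21 b22 b23 a4 a5
  row 3: a1 b32 a3 b34 a5
Rows 1 and 3 agree on C; apply C→AD and equate their AD entries.
Rows 1 and 3 agree on CD; apply CD→AE and equate their AE entries.
No row becomes fully distinguished — the join is lossy.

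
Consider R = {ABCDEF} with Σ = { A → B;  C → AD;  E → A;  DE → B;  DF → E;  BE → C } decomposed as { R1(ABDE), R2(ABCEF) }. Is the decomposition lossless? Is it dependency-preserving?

Lossless test: (ABE)⁺ = {ABCDE}, which contains all of one fragment — lossless.
Dependency preservation: the restricted closure of {C} across the fragments never reaches {AD}, so C → AD cannot be enforced without a join — not preserved.

lossless but not dependency-preserving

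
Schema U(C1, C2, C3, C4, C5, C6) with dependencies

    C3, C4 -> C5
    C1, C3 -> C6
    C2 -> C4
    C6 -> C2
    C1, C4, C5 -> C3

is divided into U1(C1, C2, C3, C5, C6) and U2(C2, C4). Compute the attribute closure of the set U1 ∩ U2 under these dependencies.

C2, C4

U1 ∩ U2 = {C2}.
C2 → C4 applies, adding C4
Closure: {C2, C4}.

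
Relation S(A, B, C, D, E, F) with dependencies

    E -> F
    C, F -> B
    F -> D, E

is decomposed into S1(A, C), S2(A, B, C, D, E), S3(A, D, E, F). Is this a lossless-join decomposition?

Chase test. Columns are A, B, C, D, E, F; row i has aⱼ where attribute j ∈ Si, else bᵢⱼ.
Initial tableau (one row per fragment):
  row 1: a1 b12 a3 b14 b15 b16
  row 2: a1 a2 a3 a4 a5 b26
  row 3: a1 b32 b33 a4 a5 a6
Rows 2 and 3 agree on E; apply E→F and equate their F entries.
Row 2 is now all distinguished symbols — the join is lossless.

Yes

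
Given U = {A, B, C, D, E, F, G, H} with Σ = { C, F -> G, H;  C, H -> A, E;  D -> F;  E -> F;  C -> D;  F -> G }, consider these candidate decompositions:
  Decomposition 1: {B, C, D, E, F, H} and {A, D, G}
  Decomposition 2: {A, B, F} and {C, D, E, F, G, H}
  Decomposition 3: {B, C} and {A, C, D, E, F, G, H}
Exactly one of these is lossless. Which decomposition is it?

Decomposition 3

Decomposition 1: common = {D}, closure = {D, F, G} → lossy.
Decomposition 2: common = {F}, closure = {F, G} → lossy.
Decomposition 3: common = {C}, closure = {A, C, D, E, F, G, H} → lossless.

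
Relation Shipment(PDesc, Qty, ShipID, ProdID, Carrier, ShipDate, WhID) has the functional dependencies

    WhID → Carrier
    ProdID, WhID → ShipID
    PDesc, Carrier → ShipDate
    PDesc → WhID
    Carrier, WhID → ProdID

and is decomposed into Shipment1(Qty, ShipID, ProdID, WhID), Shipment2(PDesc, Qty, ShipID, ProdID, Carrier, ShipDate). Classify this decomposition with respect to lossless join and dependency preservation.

Lossless test: (Qty, ShipID, ProdID)⁺ = {Qty, ShipID, ProdID}, which is a superkey of neither fragment — lossy.
Dependency preservation: the restricted closure of {WhID} across the fragments never reaches {Carrier}, so WhID → Carrier cannot be enforced without a join — not preserved.

lossy and not dependency-preserving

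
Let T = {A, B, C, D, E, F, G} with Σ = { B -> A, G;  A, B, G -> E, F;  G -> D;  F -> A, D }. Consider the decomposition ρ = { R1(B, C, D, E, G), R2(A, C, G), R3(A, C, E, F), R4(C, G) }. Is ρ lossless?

No

Chase test. Columns are A, B, C, D, E, F, G; row i has aⱼ where attribute j ∈ Ri, else bᵢⱼ.
Initial tableau (one row per fragment):
  row 1: b11 a2 a3 a4 a5 b16 a7
  row 2: a1 b22 a3 b24 b25 b26 a7
  row 3: a1 b32 a3 b34 a5 a6 b37
  row 4: b41 b42 a3 b44 b45 b46 a7
Rows 1 and 2 agree on G; apply G→D and equate their D entries.
Rows 1 and 4 agree on G; apply G→D and equate their D entries.
No row becomes fully distinguished — the join is lossy.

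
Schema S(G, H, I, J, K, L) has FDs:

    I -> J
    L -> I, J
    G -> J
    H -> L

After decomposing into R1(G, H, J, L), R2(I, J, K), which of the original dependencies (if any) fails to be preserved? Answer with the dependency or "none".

L -> I, J

Check L → I, J: no single fragment contains all of {I, J, L}, and the restricted closure of {L} across the fragments never reaches {I, J}.
I → J is preserved.
G → J is preserved.
H → L is preserved.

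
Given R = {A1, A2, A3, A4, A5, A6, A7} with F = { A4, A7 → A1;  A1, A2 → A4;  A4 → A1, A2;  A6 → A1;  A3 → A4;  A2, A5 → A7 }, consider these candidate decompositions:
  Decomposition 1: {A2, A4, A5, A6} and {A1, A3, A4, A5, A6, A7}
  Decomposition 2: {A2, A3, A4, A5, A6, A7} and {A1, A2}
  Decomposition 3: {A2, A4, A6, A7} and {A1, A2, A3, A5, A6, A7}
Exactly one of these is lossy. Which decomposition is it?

Decomposition 2

Decomposition 1: common = {A4, A5, A6}, closure = {A1, A2, A4, A5, A6, A7} → lossless.
Decomposition 2: common = {A2}, closure = {A2} → lossy.
Decomposition 3: common = {A2, A6, A7}, closure = {A1, A2, A4, A6, A7} → lossless.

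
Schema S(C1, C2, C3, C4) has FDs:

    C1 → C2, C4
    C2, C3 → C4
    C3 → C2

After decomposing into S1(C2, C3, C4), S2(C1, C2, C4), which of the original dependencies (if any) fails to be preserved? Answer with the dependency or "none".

none

C1 → C2, C4 lies within S2.
C2, C3 → C4 lies within S1.
C3 → C2 lies within S1.
Every dependency is enforceable on the fragments, so the decomposition is dependency-preserving.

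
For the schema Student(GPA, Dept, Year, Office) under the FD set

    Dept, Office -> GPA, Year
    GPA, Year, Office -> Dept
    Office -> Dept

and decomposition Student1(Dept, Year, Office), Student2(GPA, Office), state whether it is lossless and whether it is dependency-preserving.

Lossless test: (Office)⁺ = {GPA, Dept, Year, Office}, which contains all of one fragment — lossless.
Dependency preservation: Dept, Office → GPA, Year; GPA, Year, Office → Dept are not contained in any single fragment, but the restricted closure of each left-hand side across the fragments still reaches the right-hand side; the remaining FDs each lie inside some fragment. All dependencies are preserved.

lossless and dependency-preserving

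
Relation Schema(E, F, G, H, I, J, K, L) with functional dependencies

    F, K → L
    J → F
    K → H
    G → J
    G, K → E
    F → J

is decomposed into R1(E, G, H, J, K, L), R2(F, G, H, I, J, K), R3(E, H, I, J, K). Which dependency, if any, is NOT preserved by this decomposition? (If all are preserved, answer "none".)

F, K → L: restricted closure across fragments reaches L.
J → F lies within R2.
K → H lies within R1.
G → J lies within R1.
G, K → E lies within R1.
F → J lies within R2.
Every dependency is enforceable on the fragments, so the decomposition is dependency-preserving.

none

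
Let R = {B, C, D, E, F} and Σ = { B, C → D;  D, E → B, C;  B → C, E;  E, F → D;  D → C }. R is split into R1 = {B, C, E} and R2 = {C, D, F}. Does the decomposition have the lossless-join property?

No

Common attributes: R1 ∩ R2 = {C}.
No dependency enlarges {C}, so (C)⁺ = {C}.
The closure contains neither all of R1 = {B, C, E} nor all of R2 = {C, D, F}, so the common attributes are not a superkey of either fragment. The join is lossy.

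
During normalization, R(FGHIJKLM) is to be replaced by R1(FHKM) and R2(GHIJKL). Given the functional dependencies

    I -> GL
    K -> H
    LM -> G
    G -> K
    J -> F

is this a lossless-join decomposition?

Common attributes: R1 ∩ R2 = {HK}.
No dependency enlarges {HK}, so (HK)⁺ = {HK}.
The closure contains neither all of R1 = {FHKM} nor all of R2 = {GHIJKL}, so the common attributes are not a superkey of either fragment. The join is lossy.

No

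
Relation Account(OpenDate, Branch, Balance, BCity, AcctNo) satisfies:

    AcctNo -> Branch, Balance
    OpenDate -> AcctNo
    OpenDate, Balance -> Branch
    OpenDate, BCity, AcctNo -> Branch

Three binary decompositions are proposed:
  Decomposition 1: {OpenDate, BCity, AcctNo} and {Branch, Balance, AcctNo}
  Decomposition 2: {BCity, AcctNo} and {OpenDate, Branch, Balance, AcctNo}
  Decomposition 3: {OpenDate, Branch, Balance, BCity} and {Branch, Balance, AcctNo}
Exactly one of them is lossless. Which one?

Decomposition 1

Decomposition 1: common = {AcctNo}, closure = {Branch, Balance, AcctNo} → lossless.
Decomposition 2: common = {AcctNo}, closure = {Branch, Balance, AcctNo} → lossy.
Decomposition 3: common = {Branch, Balance}, closure = {Branch, Balance} → lossy.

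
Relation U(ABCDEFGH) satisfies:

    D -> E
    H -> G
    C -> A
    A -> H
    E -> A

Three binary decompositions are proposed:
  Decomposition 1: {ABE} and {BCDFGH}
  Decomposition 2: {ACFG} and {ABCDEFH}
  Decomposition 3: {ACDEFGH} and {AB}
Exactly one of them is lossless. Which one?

Decomposition 2

Decomposition 1: common = {B}, closure = {B} → lossy.
Decomposition 2: common = {ACF}, closure = {ACFGH} → lossless.
Decomposition 3: common = {A}, closure = {AGH} → lossy.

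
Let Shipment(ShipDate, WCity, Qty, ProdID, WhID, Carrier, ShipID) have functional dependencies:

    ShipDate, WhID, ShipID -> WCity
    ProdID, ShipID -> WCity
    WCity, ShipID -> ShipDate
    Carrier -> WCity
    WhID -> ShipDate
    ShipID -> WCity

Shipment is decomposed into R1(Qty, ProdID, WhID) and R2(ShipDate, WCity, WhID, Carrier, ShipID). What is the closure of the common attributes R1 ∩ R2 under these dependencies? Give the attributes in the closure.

R1 ∩ R2 = {WhID}.
WhID → ShipDate applies, adding ShipDate
Closure: {ShipDate, WhID}.

ShipDate, WhID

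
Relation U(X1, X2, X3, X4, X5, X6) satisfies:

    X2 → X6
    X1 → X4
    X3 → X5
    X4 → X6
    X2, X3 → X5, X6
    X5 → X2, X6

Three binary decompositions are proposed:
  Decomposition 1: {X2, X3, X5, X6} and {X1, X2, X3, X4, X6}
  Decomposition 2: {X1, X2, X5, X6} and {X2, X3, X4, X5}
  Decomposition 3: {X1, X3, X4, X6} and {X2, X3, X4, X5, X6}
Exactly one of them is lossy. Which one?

Decomposition 1: common = {X2, X3, X6}, closure = {X2, X3, X5, X6} → lossless.
Decomposition 2: common = {X2, X5}, closure = {X2, X5, X6} → lossy.
Decomposition 3: common = {X3, X4, X6}, closure = {X2, X3, X4, X5, X6} → lossless.

Decomposition 2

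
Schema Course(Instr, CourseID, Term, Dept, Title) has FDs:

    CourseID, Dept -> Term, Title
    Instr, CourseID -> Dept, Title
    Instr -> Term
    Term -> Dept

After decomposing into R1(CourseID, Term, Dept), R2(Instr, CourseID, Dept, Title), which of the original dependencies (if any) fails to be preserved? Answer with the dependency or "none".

Instr -> Term

Check Instr → Term: no single fragment contains all of {Instr, Term}, and the restricted closure of {Instr} across the fragments never reaches {Term}.
CourseID, Dept → Term, Title is preserved.
Instr, CourseID → Dept, Title is preserved.
Term → Dept is preserved.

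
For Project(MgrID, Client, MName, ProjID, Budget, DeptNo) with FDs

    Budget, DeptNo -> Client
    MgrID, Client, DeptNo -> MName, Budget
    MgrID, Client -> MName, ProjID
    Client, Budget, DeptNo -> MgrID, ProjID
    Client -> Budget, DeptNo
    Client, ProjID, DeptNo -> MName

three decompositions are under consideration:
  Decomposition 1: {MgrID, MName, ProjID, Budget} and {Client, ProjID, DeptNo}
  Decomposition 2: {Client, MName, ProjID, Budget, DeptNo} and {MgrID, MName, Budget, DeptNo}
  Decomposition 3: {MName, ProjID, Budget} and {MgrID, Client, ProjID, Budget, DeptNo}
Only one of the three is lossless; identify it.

Decomposition 2

Decomposition 1: common = {ProjID}, closure = {ProjID} → lossy.
Decomposition 2: common = {MName, Budget, DeptNo}, closure = {MgrID, Client, MName, ProjID, Budget, DeptNo} → lossless.
Decomposition 3: common = {ProjID, Budget}, closure = {ProjID, Budget} → lossy.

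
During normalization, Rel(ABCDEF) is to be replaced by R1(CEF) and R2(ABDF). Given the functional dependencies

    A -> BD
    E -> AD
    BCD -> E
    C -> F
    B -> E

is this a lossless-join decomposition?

No

Common attributes: R1 ∩ R2 = {F}.
No dependency enlarges {F}, so (F)⁺ = {F}.
The closure contains neither all of R1 = {CEF} nor all of R2 = {ABDF}, so the common attributes are not a superkey of either fragment. The join is lossy.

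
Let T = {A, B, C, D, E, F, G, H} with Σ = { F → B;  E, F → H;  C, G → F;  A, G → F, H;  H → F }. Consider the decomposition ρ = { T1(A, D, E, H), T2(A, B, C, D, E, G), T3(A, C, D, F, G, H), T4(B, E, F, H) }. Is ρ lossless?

Yes

Chase test. Columns are A, B, C, D, E, F, G, H; row i has aⱼ where attribute j ∈ Ti, else bᵢⱼ.
Initial tableau (one row per fragment):
  row 1: a1 b12 b13 a4 a5 b16 b17 a8
  row 2: a1 a2 a3 a4 a5 b26 a7 b28
  row 3: a1 b32 a3 a4 b35 a6 a7 a8
  row 4: b41 a2 b43 b44 a5 a6 b47 a8
Rows 3 and 4 agree on F; apply F→B and equate their B entries.
Rows 2 and 3 agree on C, G; apply C, G→F and equate their F entries.
Rows 2 and 3 agree on A, G; apply A, G→F, H and equate their F, H entries.
Rows 1 and 2 agree on H; apply H→F and equate their F entries.
Rows 1 and 2 agree on F; apply F→B and equate their B entries.
Row 2 is now all distinguished symbols — the join is lossless.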